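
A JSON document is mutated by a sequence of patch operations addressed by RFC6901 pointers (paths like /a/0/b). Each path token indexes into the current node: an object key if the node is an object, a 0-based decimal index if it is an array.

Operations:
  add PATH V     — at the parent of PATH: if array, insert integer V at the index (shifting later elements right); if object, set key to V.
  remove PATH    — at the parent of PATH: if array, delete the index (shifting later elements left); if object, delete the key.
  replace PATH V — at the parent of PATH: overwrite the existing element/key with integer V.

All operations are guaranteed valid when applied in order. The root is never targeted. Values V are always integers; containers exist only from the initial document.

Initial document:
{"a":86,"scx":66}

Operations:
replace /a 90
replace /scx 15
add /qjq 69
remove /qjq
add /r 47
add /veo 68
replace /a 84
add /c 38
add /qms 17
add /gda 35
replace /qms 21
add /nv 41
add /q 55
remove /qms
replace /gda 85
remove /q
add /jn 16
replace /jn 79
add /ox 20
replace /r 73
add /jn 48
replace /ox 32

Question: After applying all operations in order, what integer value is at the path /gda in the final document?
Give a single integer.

Answer: 85

Derivation:
After op 1 (replace /a 90): {"a":90,"scx":66}
After op 2 (replace /scx 15): {"a":90,"scx":15}
After op 3 (add /qjq 69): {"a":90,"qjq":69,"scx":15}
After op 4 (remove /qjq): {"a":90,"scx":15}
After op 5 (add /r 47): {"a":90,"r":47,"scx":15}
After op 6 (add /veo 68): {"a":90,"r":47,"scx":15,"veo":68}
After op 7 (replace /a 84): {"a":84,"r":47,"scx":15,"veo":68}
After op 8 (add /c 38): {"a":84,"c":38,"r":47,"scx":15,"veo":68}
After op 9 (add /qms 17): {"a":84,"c":38,"qms":17,"r":47,"scx":15,"veo":68}
After op 10 (add /gda 35): {"a":84,"c":38,"gda":35,"qms":17,"r":47,"scx":15,"veo":68}
After op 11 (replace /qms 21): {"a":84,"c":38,"gda":35,"qms":21,"r":47,"scx":15,"veo":68}
After op 12 (add /nv 41): {"a":84,"c":38,"gda":35,"nv":41,"qms":21,"r":47,"scx":15,"veo":68}
After op 13 (add /q 55): {"a":84,"c":38,"gda":35,"nv":41,"q":55,"qms":21,"r":47,"scx":15,"veo":68}
After op 14 (remove /qms): {"a":84,"c":38,"gda":35,"nv":41,"q":55,"r":47,"scx":15,"veo":68}
After op 15 (replace /gda 85): {"a":84,"c":38,"gda":85,"nv":41,"q":55,"r":47,"scx":15,"veo":68}
After op 16 (remove /q): {"a":84,"c":38,"gda":85,"nv":41,"r":47,"scx":15,"veo":68}
After op 17 (add /jn 16): {"a":84,"c":38,"gda":85,"jn":16,"nv":41,"r":47,"scx":15,"veo":68}
After op 18 (replace /jn 79): {"a":84,"c":38,"gda":85,"jn":79,"nv":41,"r":47,"scx":15,"veo":68}
After op 19 (add /ox 20): {"a":84,"c":38,"gda":85,"jn":79,"nv":41,"ox":20,"r":47,"scx":15,"veo":68}
After op 20 (replace /r 73): {"a":84,"c":38,"gda":85,"jn":79,"nv":41,"ox":20,"r":73,"scx":15,"veo":68}
After op 21 (add /jn 48): {"a":84,"c":38,"gda":85,"jn":48,"nv":41,"ox":20,"r":73,"scx":15,"veo":68}
After op 22 (replace /ox 32): {"a":84,"c":38,"gda":85,"jn":48,"nv":41,"ox":32,"r":73,"scx":15,"veo":68}
Value at /gda: 85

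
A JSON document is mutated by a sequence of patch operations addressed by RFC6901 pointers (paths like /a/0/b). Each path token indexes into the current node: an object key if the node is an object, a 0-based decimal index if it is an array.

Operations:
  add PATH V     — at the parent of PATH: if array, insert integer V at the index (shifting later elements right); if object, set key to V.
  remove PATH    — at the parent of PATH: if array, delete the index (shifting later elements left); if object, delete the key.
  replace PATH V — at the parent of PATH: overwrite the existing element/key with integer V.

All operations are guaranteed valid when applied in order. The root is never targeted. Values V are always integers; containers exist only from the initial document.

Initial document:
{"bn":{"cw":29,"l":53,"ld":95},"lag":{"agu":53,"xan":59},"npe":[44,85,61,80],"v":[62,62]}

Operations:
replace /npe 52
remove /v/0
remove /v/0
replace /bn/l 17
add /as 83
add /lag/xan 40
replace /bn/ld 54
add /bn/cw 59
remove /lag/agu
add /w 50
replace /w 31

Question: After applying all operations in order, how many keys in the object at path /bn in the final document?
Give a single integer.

Answer: 3

Derivation:
After op 1 (replace /npe 52): {"bn":{"cw":29,"l":53,"ld":95},"lag":{"agu":53,"xan":59},"npe":52,"v":[62,62]}
After op 2 (remove /v/0): {"bn":{"cw":29,"l":53,"ld":95},"lag":{"agu":53,"xan":59},"npe":52,"v":[62]}
After op 3 (remove /v/0): {"bn":{"cw":29,"l":53,"ld":95},"lag":{"agu":53,"xan":59},"npe":52,"v":[]}
After op 4 (replace /bn/l 17): {"bn":{"cw":29,"l":17,"ld":95},"lag":{"agu":53,"xan":59},"npe":52,"v":[]}
After op 5 (add /as 83): {"as":83,"bn":{"cw":29,"l":17,"ld":95},"lag":{"agu":53,"xan":59},"npe":52,"v":[]}
After op 6 (add /lag/xan 40): {"as":83,"bn":{"cw":29,"l":17,"ld":95},"lag":{"agu":53,"xan":40},"npe":52,"v":[]}
After op 7 (replace /bn/ld 54): {"as":83,"bn":{"cw":29,"l":17,"ld":54},"lag":{"agu":53,"xan":40},"npe":52,"v":[]}
After op 8 (add /bn/cw 59): {"as":83,"bn":{"cw":59,"l":17,"ld":54},"lag":{"agu":53,"xan":40},"npe":52,"v":[]}
After op 9 (remove /lag/agu): {"as":83,"bn":{"cw":59,"l":17,"ld":54},"lag":{"xan":40},"npe":52,"v":[]}
After op 10 (add /w 50): {"as":83,"bn":{"cw":59,"l":17,"ld":54},"lag":{"xan":40},"npe":52,"v":[],"w":50}
After op 11 (replace /w 31): {"as":83,"bn":{"cw":59,"l":17,"ld":54},"lag":{"xan":40},"npe":52,"v":[],"w":31}
Size at path /bn: 3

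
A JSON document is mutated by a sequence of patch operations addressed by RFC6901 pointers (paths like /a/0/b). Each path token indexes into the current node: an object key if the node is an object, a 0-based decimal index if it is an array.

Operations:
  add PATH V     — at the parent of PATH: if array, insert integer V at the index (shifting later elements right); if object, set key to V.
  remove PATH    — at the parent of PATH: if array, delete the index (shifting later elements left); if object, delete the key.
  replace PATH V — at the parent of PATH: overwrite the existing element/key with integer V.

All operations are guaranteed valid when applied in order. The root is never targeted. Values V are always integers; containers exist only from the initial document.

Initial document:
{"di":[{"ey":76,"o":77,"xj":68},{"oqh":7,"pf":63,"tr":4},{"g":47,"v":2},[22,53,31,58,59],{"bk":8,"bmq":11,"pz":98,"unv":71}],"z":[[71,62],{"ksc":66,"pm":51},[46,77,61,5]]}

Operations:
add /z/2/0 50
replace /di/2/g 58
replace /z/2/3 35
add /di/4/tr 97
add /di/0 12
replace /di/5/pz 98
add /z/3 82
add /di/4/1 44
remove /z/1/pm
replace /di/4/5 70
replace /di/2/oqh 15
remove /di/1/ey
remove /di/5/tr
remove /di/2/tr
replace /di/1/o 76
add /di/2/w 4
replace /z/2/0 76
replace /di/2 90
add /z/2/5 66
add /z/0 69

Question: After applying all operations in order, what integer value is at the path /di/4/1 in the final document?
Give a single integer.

Answer: 44

Derivation:
After op 1 (add /z/2/0 50): {"di":[{"ey":76,"o":77,"xj":68},{"oqh":7,"pf":63,"tr":4},{"g":47,"v":2},[22,53,31,58,59],{"bk":8,"bmq":11,"pz":98,"unv":71}],"z":[[71,62],{"ksc":66,"pm":51},[50,46,77,61,5]]}
After op 2 (replace /di/2/g 58): {"di":[{"ey":76,"o":77,"xj":68},{"oqh":7,"pf":63,"tr":4},{"g":58,"v":2},[22,53,31,58,59],{"bk":8,"bmq":11,"pz":98,"unv":71}],"z":[[71,62],{"ksc":66,"pm":51},[50,46,77,61,5]]}
After op 3 (replace /z/2/3 35): {"di":[{"ey":76,"o":77,"xj":68},{"oqh":7,"pf":63,"tr":4},{"g":58,"v":2},[22,53,31,58,59],{"bk":8,"bmq":11,"pz":98,"unv":71}],"z":[[71,62],{"ksc":66,"pm":51},[50,46,77,35,5]]}
After op 4 (add /di/4/tr 97): {"di":[{"ey":76,"o":77,"xj":68},{"oqh":7,"pf":63,"tr":4},{"g":58,"v":2},[22,53,31,58,59],{"bk":8,"bmq":11,"pz":98,"tr":97,"unv":71}],"z":[[71,62],{"ksc":66,"pm":51},[50,46,77,35,5]]}
After op 5 (add /di/0 12): {"di":[12,{"ey":76,"o":77,"xj":68},{"oqh":7,"pf":63,"tr":4},{"g":58,"v":2},[22,53,31,58,59],{"bk":8,"bmq":11,"pz":98,"tr":97,"unv":71}],"z":[[71,62],{"ksc":66,"pm":51},[50,46,77,35,5]]}
After op 6 (replace /di/5/pz 98): {"di":[12,{"ey":76,"o":77,"xj":68},{"oqh":7,"pf":63,"tr":4},{"g":58,"v":2},[22,53,31,58,59],{"bk":8,"bmq":11,"pz":98,"tr":97,"unv":71}],"z":[[71,62],{"ksc":66,"pm":51},[50,46,77,35,5]]}
After op 7 (add /z/3 82): {"di":[12,{"ey":76,"o":77,"xj":68},{"oqh":7,"pf":63,"tr":4},{"g":58,"v":2},[22,53,31,58,59],{"bk":8,"bmq":11,"pz":98,"tr":97,"unv":71}],"z":[[71,62],{"ksc":66,"pm":51},[50,46,77,35,5],82]}
After op 8 (add /di/4/1 44): {"di":[12,{"ey":76,"o":77,"xj":68},{"oqh":7,"pf":63,"tr":4},{"g":58,"v":2},[22,44,53,31,58,59],{"bk":8,"bmq":11,"pz":98,"tr":97,"unv":71}],"z":[[71,62],{"ksc":66,"pm":51},[50,46,77,35,5],82]}
After op 9 (remove /z/1/pm): {"di":[12,{"ey":76,"o":77,"xj":68},{"oqh":7,"pf":63,"tr":4},{"g":58,"v":2},[22,44,53,31,58,59],{"bk":8,"bmq":11,"pz":98,"tr":97,"unv":71}],"z":[[71,62],{"ksc":66},[50,46,77,35,5],82]}
After op 10 (replace /di/4/5 70): {"di":[12,{"ey":76,"o":77,"xj":68},{"oqh":7,"pf":63,"tr":4},{"g":58,"v":2},[22,44,53,31,58,70],{"bk":8,"bmq":11,"pz":98,"tr":97,"unv":71}],"z":[[71,62],{"ksc":66},[50,46,77,35,5],82]}
After op 11 (replace /di/2/oqh 15): {"di":[12,{"ey":76,"o":77,"xj":68},{"oqh":15,"pf":63,"tr":4},{"g":58,"v":2},[22,44,53,31,58,70],{"bk":8,"bmq":11,"pz":98,"tr":97,"unv":71}],"z":[[71,62],{"ksc":66},[50,46,77,35,5],82]}
After op 12 (remove /di/1/ey): {"di":[12,{"o":77,"xj":68},{"oqh":15,"pf":63,"tr":4},{"g":58,"v":2},[22,44,53,31,58,70],{"bk":8,"bmq":11,"pz":98,"tr":97,"unv":71}],"z":[[71,62],{"ksc":66},[50,46,77,35,5],82]}
After op 13 (remove /di/5/tr): {"di":[12,{"o":77,"xj":68},{"oqh":15,"pf":63,"tr":4},{"g":58,"v":2},[22,44,53,31,58,70],{"bk":8,"bmq":11,"pz":98,"unv":71}],"z":[[71,62],{"ksc":66},[50,46,77,35,5],82]}
After op 14 (remove /di/2/tr): {"di":[12,{"o":77,"xj":68},{"oqh":15,"pf":63},{"g":58,"v":2},[22,44,53,31,58,70],{"bk":8,"bmq":11,"pz":98,"unv":71}],"z":[[71,62],{"ksc":66},[50,46,77,35,5],82]}
After op 15 (replace /di/1/o 76): {"di":[12,{"o":76,"xj":68},{"oqh":15,"pf":63},{"g":58,"v":2},[22,44,53,31,58,70],{"bk":8,"bmq":11,"pz":98,"unv":71}],"z":[[71,62],{"ksc":66},[50,46,77,35,5],82]}
After op 16 (add /di/2/w 4): {"di":[12,{"o":76,"xj":68},{"oqh":15,"pf":63,"w":4},{"g":58,"v":2},[22,44,53,31,58,70],{"bk":8,"bmq":11,"pz":98,"unv":71}],"z":[[71,62],{"ksc":66},[50,46,77,35,5],82]}
After op 17 (replace /z/2/0 76): {"di":[12,{"o":76,"xj":68},{"oqh":15,"pf":63,"w":4},{"g":58,"v":2},[22,44,53,31,58,70],{"bk":8,"bmq":11,"pz":98,"unv":71}],"z":[[71,62],{"ksc":66},[76,46,77,35,5],82]}
After op 18 (replace /di/2 90): {"di":[12,{"o":76,"xj":68},90,{"g":58,"v":2},[22,44,53,31,58,70],{"bk":8,"bmq":11,"pz":98,"unv":71}],"z":[[71,62],{"ksc":66},[76,46,77,35,5],82]}
After op 19 (add /z/2/5 66): {"di":[12,{"o":76,"xj":68},90,{"g":58,"v":2},[22,44,53,31,58,70],{"bk":8,"bmq":11,"pz":98,"unv":71}],"z":[[71,62],{"ksc":66},[76,46,77,35,5,66],82]}
After op 20 (add /z/0 69): {"di":[12,{"o":76,"xj":68},90,{"g":58,"v":2},[22,44,53,31,58,70],{"bk":8,"bmq":11,"pz":98,"unv":71}],"z":[69,[71,62],{"ksc":66},[76,46,77,35,5,66],82]}
Value at /di/4/1: 44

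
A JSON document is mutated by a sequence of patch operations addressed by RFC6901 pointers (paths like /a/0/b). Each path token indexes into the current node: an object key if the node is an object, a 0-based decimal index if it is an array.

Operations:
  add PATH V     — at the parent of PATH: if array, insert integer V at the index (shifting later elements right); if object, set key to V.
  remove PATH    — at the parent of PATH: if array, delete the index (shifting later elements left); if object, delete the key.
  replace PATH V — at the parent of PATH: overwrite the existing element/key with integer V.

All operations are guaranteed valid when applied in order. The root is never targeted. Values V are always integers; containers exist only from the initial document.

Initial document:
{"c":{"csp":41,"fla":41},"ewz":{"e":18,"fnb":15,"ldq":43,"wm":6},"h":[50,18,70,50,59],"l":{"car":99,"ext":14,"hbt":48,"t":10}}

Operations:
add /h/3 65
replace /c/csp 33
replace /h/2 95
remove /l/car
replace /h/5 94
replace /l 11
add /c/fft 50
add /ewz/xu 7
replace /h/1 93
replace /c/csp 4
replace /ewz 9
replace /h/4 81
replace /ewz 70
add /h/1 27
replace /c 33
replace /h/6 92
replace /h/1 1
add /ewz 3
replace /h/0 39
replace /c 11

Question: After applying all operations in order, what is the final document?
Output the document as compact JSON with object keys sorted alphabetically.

After op 1 (add /h/3 65): {"c":{"csp":41,"fla":41},"ewz":{"e":18,"fnb":15,"ldq":43,"wm":6},"h":[50,18,70,65,50,59],"l":{"car":99,"ext":14,"hbt":48,"t":10}}
After op 2 (replace /c/csp 33): {"c":{"csp":33,"fla":41},"ewz":{"e":18,"fnb":15,"ldq":43,"wm":6},"h":[50,18,70,65,50,59],"l":{"car":99,"ext":14,"hbt":48,"t":10}}
After op 3 (replace /h/2 95): {"c":{"csp":33,"fla":41},"ewz":{"e":18,"fnb":15,"ldq":43,"wm":6},"h":[50,18,95,65,50,59],"l":{"car":99,"ext":14,"hbt":48,"t":10}}
After op 4 (remove /l/car): {"c":{"csp":33,"fla":41},"ewz":{"e":18,"fnb":15,"ldq":43,"wm":6},"h":[50,18,95,65,50,59],"l":{"ext":14,"hbt":48,"t":10}}
After op 5 (replace /h/5 94): {"c":{"csp":33,"fla":41},"ewz":{"e":18,"fnb":15,"ldq":43,"wm":6},"h":[50,18,95,65,50,94],"l":{"ext":14,"hbt":48,"t":10}}
After op 6 (replace /l 11): {"c":{"csp":33,"fla":41},"ewz":{"e":18,"fnb":15,"ldq":43,"wm":6},"h":[50,18,95,65,50,94],"l":11}
After op 7 (add /c/fft 50): {"c":{"csp":33,"fft":50,"fla":41},"ewz":{"e":18,"fnb":15,"ldq":43,"wm":6},"h":[50,18,95,65,50,94],"l":11}
After op 8 (add /ewz/xu 7): {"c":{"csp":33,"fft":50,"fla":41},"ewz":{"e":18,"fnb":15,"ldq":43,"wm":6,"xu":7},"h":[50,18,95,65,50,94],"l":11}
After op 9 (replace /h/1 93): {"c":{"csp":33,"fft":50,"fla":41},"ewz":{"e":18,"fnb":15,"ldq":43,"wm":6,"xu":7},"h":[50,93,95,65,50,94],"l":11}
After op 10 (replace /c/csp 4): {"c":{"csp":4,"fft":50,"fla":41},"ewz":{"e":18,"fnb":15,"ldq":43,"wm":6,"xu":7},"h":[50,93,95,65,50,94],"l":11}
After op 11 (replace /ewz 9): {"c":{"csp":4,"fft":50,"fla":41},"ewz":9,"h":[50,93,95,65,50,94],"l":11}
After op 12 (replace /h/4 81): {"c":{"csp":4,"fft":50,"fla":41},"ewz":9,"h":[50,93,95,65,81,94],"l":11}
After op 13 (replace /ewz 70): {"c":{"csp":4,"fft":50,"fla":41},"ewz":70,"h":[50,93,95,65,81,94],"l":11}
After op 14 (add /h/1 27): {"c":{"csp":4,"fft":50,"fla":41},"ewz":70,"h":[50,27,93,95,65,81,94],"l":11}
After op 15 (replace /c 33): {"c":33,"ewz":70,"h":[50,27,93,95,65,81,94],"l":11}
After op 16 (replace /h/6 92): {"c":33,"ewz":70,"h":[50,27,93,95,65,81,92],"l":11}
After op 17 (replace /h/1 1): {"c":33,"ewz":70,"h":[50,1,93,95,65,81,92],"l":11}
After op 18 (add /ewz 3): {"c":33,"ewz":3,"h":[50,1,93,95,65,81,92],"l":11}
After op 19 (replace /h/0 39): {"c":33,"ewz":3,"h":[39,1,93,95,65,81,92],"l":11}
After op 20 (replace /c 11): {"c":11,"ewz":3,"h":[39,1,93,95,65,81,92],"l":11}

Answer: {"c":11,"ewz":3,"h":[39,1,93,95,65,81,92],"l":11}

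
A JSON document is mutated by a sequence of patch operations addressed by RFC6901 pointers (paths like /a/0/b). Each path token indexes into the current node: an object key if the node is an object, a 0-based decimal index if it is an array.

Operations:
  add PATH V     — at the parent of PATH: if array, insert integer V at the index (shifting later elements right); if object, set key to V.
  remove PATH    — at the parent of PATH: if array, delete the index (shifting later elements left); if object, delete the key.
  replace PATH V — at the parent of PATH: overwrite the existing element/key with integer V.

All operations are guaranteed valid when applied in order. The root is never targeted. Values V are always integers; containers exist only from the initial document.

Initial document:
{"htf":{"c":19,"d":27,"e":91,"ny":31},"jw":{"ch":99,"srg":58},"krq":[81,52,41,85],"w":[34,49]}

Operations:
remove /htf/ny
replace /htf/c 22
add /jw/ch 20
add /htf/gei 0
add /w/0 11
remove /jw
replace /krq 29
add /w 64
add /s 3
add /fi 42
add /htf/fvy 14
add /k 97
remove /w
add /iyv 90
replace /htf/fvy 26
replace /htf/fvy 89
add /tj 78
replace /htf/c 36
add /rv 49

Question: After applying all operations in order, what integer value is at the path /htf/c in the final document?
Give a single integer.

Answer: 36

Derivation:
After op 1 (remove /htf/ny): {"htf":{"c":19,"d":27,"e":91},"jw":{"ch":99,"srg":58},"krq":[81,52,41,85],"w":[34,49]}
After op 2 (replace /htf/c 22): {"htf":{"c":22,"d":27,"e":91},"jw":{"ch":99,"srg":58},"krq":[81,52,41,85],"w":[34,49]}
After op 3 (add /jw/ch 20): {"htf":{"c":22,"d":27,"e":91},"jw":{"ch":20,"srg":58},"krq":[81,52,41,85],"w":[34,49]}
After op 4 (add /htf/gei 0): {"htf":{"c":22,"d":27,"e":91,"gei":0},"jw":{"ch":20,"srg":58},"krq":[81,52,41,85],"w":[34,49]}
After op 5 (add /w/0 11): {"htf":{"c":22,"d":27,"e":91,"gei":0},"jw":{"ch":20,"srg":58},"krq":[81,52,41,85],"w":[11,34,49]}
After op 6 (remove /jw): {"htf":{"c":22,"d":27,"e":91,"gei":0},"krq":[81,52,41,85],"w":[11,34,49]}
After op 7 (replace /krq 29): {"htf":{"c":22,"d":27,"e":91,"gei":0},"krq":29,"w":[11,34,49]}
After op 8 (add /w 64): {"htf":{"c":22,"d":27,"e":91,"gei":0},"krq":29,"w":64}
After op 9 (add /s 3): {"htf":{"c":22,"d":27,"e":91,"gei":0},"krq":29,"s":3,"w":64}
After op 10 (add /fi 42): {"fi":42,"htf":{"c":22,"d":27,"e":91,"gei":0},"krq":29,"s":3,"w":64}
After op 11 (add /htf/fvy 14): {"fi":42,"htf":{"c":22,"d":27,"e":91,"fvy":14,"gei":0},"krq":29,"s":3,"w":64}
After op 12 (add /k 97): {"fi":42,"htf":{"c":22,"d":27,"e":91,"fvy":14,"gei":0},"k":97,"krq":29,"s":3,"w":64}
After op 13 (remove /w): {"fi":42,"htf":{"c":22,"d":27,"e":91,"fvy":14,"gei":0},"k":97,"krq":29,"s":3}
After op 14 (add /iyv 90): {"fi":42,"htf":{"c":22,"d":27,"e":91,"fvy":14,"gei":0},"iyv":90,"k":97,"krq":29,"s":3}
After op 15 (replace /htf/fvy 26): {"fi":42,"htf":{"c":22,"d":27,"e":91,"fvy":26,"gei":0},"iyv":90,"k":97,"krq":29,"s":3}
After op 16 (replace /htf/fvy 89): {"fi":42,"htf":{"c":22,"d":27,"e":91,"fvy":89,"gei":0},"iyv":90,"k":97,"krq":29,"s":3}
After op 17 (add /tj 78): {"fi":42,"htf":{"c":22,"d":27,"e":91,"fvy":89,"gei":0},"iyv":90,"k":97,"krq":29,"s":3,"tj":78}
After op 18 (replace /htf/c 36): {"fi":42,"htf":{"c":36,"d":27,"e":91,"fvy":89,"gei":0},"iyv":90,"k":97,"krq":29,"s":3,"tj":78}
After op 19 (add /rv 49): {"fi":42,"htf":{"c":36,"d":27,"e":91,"fvy":89,"gei":0},"iyv":90,"k":97,"krq":29,"rv":49,"s":3,"tj":78}
Value at /htf/c: 36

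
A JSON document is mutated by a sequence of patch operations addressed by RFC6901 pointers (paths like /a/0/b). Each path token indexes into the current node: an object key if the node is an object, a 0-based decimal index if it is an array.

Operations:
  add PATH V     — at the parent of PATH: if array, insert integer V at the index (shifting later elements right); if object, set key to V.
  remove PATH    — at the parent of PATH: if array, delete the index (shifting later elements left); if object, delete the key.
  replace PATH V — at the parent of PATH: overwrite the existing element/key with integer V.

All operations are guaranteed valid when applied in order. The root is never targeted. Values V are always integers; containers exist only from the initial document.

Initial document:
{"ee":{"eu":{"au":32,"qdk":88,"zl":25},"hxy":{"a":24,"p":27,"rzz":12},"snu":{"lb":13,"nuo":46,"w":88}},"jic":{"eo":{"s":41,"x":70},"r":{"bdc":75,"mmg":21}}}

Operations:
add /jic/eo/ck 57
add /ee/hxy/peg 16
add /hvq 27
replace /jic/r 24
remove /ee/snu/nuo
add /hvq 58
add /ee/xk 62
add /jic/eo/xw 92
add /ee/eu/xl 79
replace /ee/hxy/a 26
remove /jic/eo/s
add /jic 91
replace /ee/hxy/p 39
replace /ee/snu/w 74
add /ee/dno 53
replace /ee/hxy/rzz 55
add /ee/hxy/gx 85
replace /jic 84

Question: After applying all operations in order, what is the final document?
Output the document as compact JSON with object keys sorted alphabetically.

After op 1 (add /jic/eo/ck 57): {"ee":{"eu":{"au":32,"qdk":88,"zl":25},"hxy":{"a":24,"p":27,"rzz":12},"snu":{"lb":13,"nuo":46,"w":88}},"jic":{"eo":{"ck":57,"s":41,"x":70},"r":{"bdc":75,"mmg":21}}}
After op 2 (add /ee/hxy/peg 16): {"ee":{"eu":{"au":32,"qdk":88,"zl":25},"hxy":{"a":24,"p":27,"peg":16,"rzz":12},"snu":{"lb":13,"nuo":46,"w":88}},"jic":{"eo":{"ck":57,"s":41,"x":70},"r":{"bdc":75,"mmg":21}}}
After op 3 (add /hvq 27): {"ee":{"eu":{"au":32,"qdk":88,"zl":25},"hxy":{"a":24,"p":27,"peg":16,"rzz":12},"snu":{"lb":13,"nuo":46,"w":88}},"hvq":27,"jic":{"eo":{"ck":57,"s":41,"x":70},"r":{"bdc":75,"mmg":21}}}
After op 4 (replace /jic/r 24): {"ee":{"eu":{"au":32,"qdk":88,"zl":25},"hxy":{"a":24,"p":27,"peg":16,"rzz":12},"snu":{"lb":13,"nuo":46,"w":88}},"hvq":27,"jic":{"eo":{"ck":57,"s":41,"x":70},"r":24}}
After op 5 (remove /ee/snu/nuo): {"ee":{"eu":{"au":32,"qdk":88,"zl":25},"hxy":{"a":24,"p":27,"peg":16,"rzz":12},"snu":{"lb":13,"w":88}},"hvq":27,"jic":{"eo":{"ck":57,"s":41,"x":70},"r":24}}
After op 6 (add /hvq 58): {"ee":{"eu":{"au":32,"qdk":88,"zl":25},"hxy":{"a":24,"p":27,"peg":16,"rzz":12},"snu":{"lb":13,"w":88}},"hvq":58,"jic":{"eo":{"ck":57,"s":41,"x":70},"r":24}}
After op 7 (add /ee/xk 62): {"ee":{"eu":{"au":32,"qdk":88,"zl":25},"hxy":{"a":24,"p":27,"peg":16,"rzz":12},"snu":{"lb":13,"w":88},"xk":62},"hvq":58,"jic":{"eo":{"ck":57,"s":41,"x":70},"r":24}}
After op 8 (add /jic/eo/xw 92): {"ee":{"eu":{"au":32,"qdk":88,"zl":25},"hxy":{"a":24,"p":27,"peg":16,"rzz":12},"snu":{"lb":13,"w":88},"xk":62},"hvq":58,"jic":{"eo":{"ck":57,"s":41,"x":70,"xw":92},"r":24}}
After op 9 (add /ee/eu/xl 79): {"ee":{"eu":{"au":32,"qdk":88,"xl":79,"zl":25},"hxy":{"a":24,"p":27,"peg":16,"rzz":12},"snu":{"lb":13,"w":88},"xk":62},"hvq":58,"jic":{"eo":{"ck":57,"s":41,"x":70,"xw":92},"r":24}}
After op 10 (replace /ee/hxy/a 26): {"ee":{"eu":{"au":32,"qdk":88,"xl":79,"zl":25},"hxy":{"a":26,"p":27,"peg":16,"rzz":12},"snu":{"lb":13,"w":88},"xk":62},"hvq":58,"jic":{"eo":{"ck":57,"s":41,"x":70,"xw":92},"r":24}}
After op 11 (remove /jic/eo/s): {"ee":{"eu":{"au":32,"qdk":88,"xl":79,"zl":25},"hxy":{"a":26,"p":27,"peg":16,"rzz":12},"snu":{"lb":13,"w":88},"xk":62},"hvq":58,"jic":{"eo":{"ck":57,"x":70,"xw":92},"r":24}}
After op 12 (add /jic 91): {"ee":{"eu":{"au":32,"qdk":88,"xl":79,"zl":25},"hxy":{"a":26,"p":27,"peg":16,"rzz":12},"snu":{"lb":13,"w":88},"xk":62},"hvq":58,"jic":91}
After op 13 (replace /ee/hxy/p 39): {"ee":{"eu":{"au":32,"qdk":88,"xl":79,"zl":25},"hxy":{"a":26,"p":39,"peg":16,"rzz":12},"snu":{"lb":13,"w":88},"xk":62},"hvq":58,"jic":91}
After op 14 (replace /ee/snu/w 74): {"ee":{"eu":{"au":32,"qdk":88,"xl":79,"zl":25},"hxy":{"a":26,"p":39,"peg":16,"rzz":12},"snu":{"lb":13,"w":74},"xk":62},"hvq":58,"jic":91}
After op 15 (add /ee/dno 53): {"ee":{"dno":53,"eu":{"au":32,"qdk":88,"xl":79,"zl":25},"hxy":{"a":26,"p":39,"peg":16,"rzz":12},"snu":{"lb":13,"w":74},"xk":62},"hvq":58,"jic":91}
After op 16 (replace /ee/hxy/rzz 55): {"ee":{"dno":53,"eu":{"au":32,"qdk":88,"xl":79,"zl":25},"hxy":{"a":26,"p":39,"peg":16,"rzz":55},"snu":{"lb":13,"w":74},"xk":62},"hvq":58,"jic":91}
After op 17 (add /ee/hxy/gx 85): {"ee":{"dno":53,"eu":{"au":32,"qdk":88,"xl":79,"zl":25},"hxy":{"a":26,"gx":85,"p":39,"peg":16,"rzz":55},"snu":{"lb":13,"w":74},"xk":62},"hvq":58,"jic":91}
After op 18 (replace /jic 84): {"ee":{"dno":53,"eu":{"au":32,"qdk":88,"xl":79,"zl":25},"hxy":{"a":26,"gx":85,"p":39,"peg":16,"rzz":55},"snu":{"lb":13,"w":74},"xk":62},"hvq":58,"jic":84}

Answer: {"ee":{"dno":53,"eu":{"au":32,"qdk":88,"xl":79,"zl":25},"hxy":{"a":26,"gx":85,"p":39,"peg":16,"rzz":55},"snu":{"lb":13,"w":74},"xk":62},"hvq":58,"jic":84}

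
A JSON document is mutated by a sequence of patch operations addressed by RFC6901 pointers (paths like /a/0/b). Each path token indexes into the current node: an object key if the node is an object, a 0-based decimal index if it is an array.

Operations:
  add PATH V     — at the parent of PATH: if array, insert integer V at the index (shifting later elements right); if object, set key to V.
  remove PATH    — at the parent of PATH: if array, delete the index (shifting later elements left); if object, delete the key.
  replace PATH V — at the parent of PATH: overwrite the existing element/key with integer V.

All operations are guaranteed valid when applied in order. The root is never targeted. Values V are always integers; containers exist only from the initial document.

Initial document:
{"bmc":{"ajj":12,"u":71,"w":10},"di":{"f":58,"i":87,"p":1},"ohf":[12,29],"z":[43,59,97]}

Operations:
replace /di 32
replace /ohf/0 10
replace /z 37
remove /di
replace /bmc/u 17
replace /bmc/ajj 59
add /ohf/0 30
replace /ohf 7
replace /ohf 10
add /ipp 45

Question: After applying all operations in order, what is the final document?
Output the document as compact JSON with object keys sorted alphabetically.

After op 1 (replace /di 32): {"bmc":{"ajj":12,"u":71,"w":10},"di":32,"ohf":[12,29],"z":[43,59,97]}
After op 2 (replace /ohf/0 10): {"bmc":{"ajj":12,"u":71,"w":10},"di":32,"ohf":[10,29],"z":[43,59,97]}
After op 3 (replace /z 37): {"bmc":{"ajj":12,"u":71,"w":10},"di":32,"ohf":[10,29],"z":37}
After op 4 (remove /di): {"bmc":{"ajj":12,"u":71,"w":10},"ohf":[10,29],"z":37}
After op 5 (replace /bmc/u 17): {"bmc":{"ajj":12,"u":17,"w":10},"ohf":[10,29],"z":37}
After op 6 (replace /bmc/ajj 59): {"bmc":{"ajj":59,"u":17,"w":10},"ohf":[10,29],"z":37}
After op 7 (add /ohf/0 30): {"bmc":{"ajj":59,"u":17,"w":10},"ohf":[30,10,29],"z":37}
After op 8 (replace /ohf 7): {"bmc":{"ajj":59,"u":17,"w":10},"ohf":7,"z":37}
After op 9 (replace /ohf 10): {"bmc":{"ajj":59,"u":17,"w":10},"ohf":10,"z":37}
After op 10 (add /ipp 45): {"bmc":{"ajj":59,"u":17,"w":10},"ipp":45,"ohf":10,"z":37}

Answer: {"bmc":{"ajj":59,"u":17,"w":10},"ipp":45,"ohf":10,"z":37}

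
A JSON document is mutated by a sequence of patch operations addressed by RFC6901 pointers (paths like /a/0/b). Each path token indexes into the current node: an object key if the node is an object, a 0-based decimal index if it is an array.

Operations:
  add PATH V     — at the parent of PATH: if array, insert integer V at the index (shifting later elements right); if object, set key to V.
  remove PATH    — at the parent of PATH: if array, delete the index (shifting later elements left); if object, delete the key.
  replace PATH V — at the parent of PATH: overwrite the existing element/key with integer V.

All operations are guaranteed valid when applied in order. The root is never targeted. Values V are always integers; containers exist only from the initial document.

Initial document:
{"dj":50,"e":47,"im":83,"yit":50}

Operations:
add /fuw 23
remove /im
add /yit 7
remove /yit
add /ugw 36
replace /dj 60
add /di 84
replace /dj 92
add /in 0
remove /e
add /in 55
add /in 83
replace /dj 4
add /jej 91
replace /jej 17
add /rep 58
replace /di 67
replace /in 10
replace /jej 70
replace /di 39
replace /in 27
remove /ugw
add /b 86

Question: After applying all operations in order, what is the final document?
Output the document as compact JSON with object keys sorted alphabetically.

Answer: {"b":86,"di":39,"dj":4,"fuw":23,"in":27,"jej":70,"rep":58}

Derivation:
After op 1 (add /fuw 23): {"dj":50,"e":47,"fuw":23,"im":83,"yit":50}
After op 2 (remove /im): {"dj":50,"e":47,"fuw":23,"yit":50}
After op 3 (add /yit 7): {"dj":50,"e":47,"fuw":23,"yit":7}
After op 4 (remove /yit): {"dj":50,"e":47,"fuw":23}
After op 5 (add /ugw 36): {"dj":50,"e":47,"fuw":23,"ugw":36}
After op 6 (replace /dj 60): {"dj":60,"e":47,"fuw":23,"ugw":36}
After op 7 (add /di 84): {"di":84,"dj":60,"e":47,"fuw":23,"ugw":36}
After op 8 (replace /dj 92): {"di":84,"dj":92,"e":47,"fuw":23,"ugw":36}
After op 9 (add /in 0): {"di":84,"dj":92,"e":47,"fuw":23,"in":0,"ugw":36}
After op 10 (remove /e): {"di":84,"dj":92,"fuw":23,"in":0,"ugw":36}
After op 11 (add /in 55): {"di":84,"dj":92,"fuw":23,"in":55,"ugw":36}
After op 12 (add /in 83): {"di":84,"dj":92,"fuw":23,"in":83,"ugw":36}
After op 13 (replace /dj 4): {"di":84,"dj":4,"fuw":23,"in":83,"ugw":36}
After op 14 (add /jej 91): {"di":84,"dj":4,"fuw":23,"in":83,"jej":91,"ugw":36}
After op 15 (replace /jej 17): {"di":84,"dj":4,"fuw":23,"in":83,"jej":17,"ugw":36}
After op 16 (add /rep 58): {"di":84,"dj":4,"fuw":23,"in":83,"jej":17,"rep":58,"ugw":36}
After op 17 (replace /di 67): {"di":67,"dj":4,"fuw":23,"in":83,"jej":17,"rep":58,"ugw":36}
After op 18 (replace /in 10): {"di":67,"dj":4,"fuw":23,"in":10,"jej":17,"rep":58,"ugw":36}
After op 19 (replace /jej 70): {"di":67,"dj":4,"fuw":23,"in":10,"jej":70,"rep":58,"ugw":36}
After op 20 (replace /di 39): {"di":39,"dj":4,"fuw":23,"in":10,"jej":70,"rep":58,"ugw":36}
After op 21 (replace /in 27): {"di":39,"dj":4,"fuw":23,"in":27,"jej":70,"rep":58,"ugw":36}
After op 22 (remove /ugw): {"di":39,"dj":4,"fuw":23,"in":27,"jej":70,"rep":58}
After op 23 (add /b 86): {"b":86,"di":39,"dj":4,"fuw":23,"in":27,"jej":70,"rep":58}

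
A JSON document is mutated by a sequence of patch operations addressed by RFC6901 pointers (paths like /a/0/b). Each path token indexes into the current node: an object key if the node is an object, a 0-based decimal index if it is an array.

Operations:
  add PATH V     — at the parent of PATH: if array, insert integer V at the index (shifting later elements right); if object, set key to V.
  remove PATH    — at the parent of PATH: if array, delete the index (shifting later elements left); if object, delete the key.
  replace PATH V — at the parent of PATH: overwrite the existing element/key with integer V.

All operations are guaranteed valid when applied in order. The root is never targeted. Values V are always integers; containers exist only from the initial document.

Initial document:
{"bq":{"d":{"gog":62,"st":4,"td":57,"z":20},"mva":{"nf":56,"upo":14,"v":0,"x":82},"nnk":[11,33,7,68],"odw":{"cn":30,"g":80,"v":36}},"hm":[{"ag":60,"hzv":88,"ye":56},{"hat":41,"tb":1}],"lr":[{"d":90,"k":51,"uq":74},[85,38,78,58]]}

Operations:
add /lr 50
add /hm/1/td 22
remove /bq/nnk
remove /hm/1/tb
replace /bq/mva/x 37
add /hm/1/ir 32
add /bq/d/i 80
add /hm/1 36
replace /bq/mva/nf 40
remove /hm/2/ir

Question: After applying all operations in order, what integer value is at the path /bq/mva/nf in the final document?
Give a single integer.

Answer: 40

Derivation:
After op 1 (add /lr 50): {"bq":{"d":{"gog":62,"st":4,"td":57,"z":20},"mva":{"nf":56,"upo":14,"v":0,"x":82},"nnk":[11,33,7,68],"odw":{"cn":30,"g":80,"v":36}},"hm":[{"ag":60,"hzv":88,"ye":56},{"hat":41,"tb":1}],"lr":50}
After op 2 (add /hm/1/td 22): {"bq":{"d":{"gog":62,"st":4,"td":57,"z":20},"mva":{"nf":56,"upo":14,"v":0,"x":82},"nnk":[11,33,7,68],"odw":{"cn":30,"g":80,"v":36}},"hm":[{"ag":60,"hzv":88,"ye":56},{"hat":41,"tb":1,"td":22}],"lr":50}
After op 3 (remove /bq/nnk): {"bq":{"d":{"gog":62,"st":4,"td":57,"z":20},"mva":{"nf":56,"upo":14,"v":0,"x":82},"odw":{"cn":30,"g":80,"v":36}},"hm":[{"ag":60,"hzv":88,"ye":56},{"hat":41,"tb":1,"td":22}],"lr":50}
After op 4 (remove /hm/1/tb): {"bq":{"d":{"gog":62,"st":4,"td":57,"z":20},"mva":{"nf":56,"upo":14,"v":0,"x":82},"odw":{"cn":30,"g":80,"v":36}},"hm":[{"ag":60,"hzv":88,"ye":56},{"hat":41,"td":22}],"lr":50}
After op 5 (replace /bq/mva/x 37): {"bq":{"d":{"gog":62,"st":4,"td":57,"z":20},"mva":{"nf":56,"upo":14,"v":0,"x":37},"odw":{"cn":30,"g":80,"v":36}},"hm":[{"ag":60,"hzv":88,"ye":56},{"hat":41,"td":22}],"lr":50}
After op 6 (add /hm/1/ir 32): {"bq":{"d":{"gog":62,"st":4,"td":57,"z":20},"mva":{"nf":56,"upo":14,"v":0,"x":37},"odw":{"cn":30,"g":80,"v":36}},"hm":[{"ag":60,"hzv":88,"ye":56},{"hat":41,"ir":32,"td":22}],"lr":50}
After op 7 (add /bq/d/i 80): {"bq":{"d":{"gog":62,"i":80,"st":4,"td":57,"z":20},"mva":{"nf":56,"upo":14,"v":0,"x":37},"odw":{"cn":30,"g":80,"v":36}},"hm":[{"ag":60,"hzv":88,"ye":56},{"hat":41,"ir":32,"td":22}],"lr":50}
After op 8 (add /hm/1 36): {"bq":{"d":{"gog":62,"i":80,"st":4,"td":57,"z":20},"mva":{"nf":56,"upo":14,"v":0,"x":37},"odw":{"cn":30,"g":80,"v":36}},"hm":[{"ag":60,"hzv":88,"ye":56},36,{"hat":41,"ir":32,"td":22}],"lr":50}
After op 9 (replace /bq/mva/nf 40): {"bq":{"d":{"gog":62,"i":80,"st":4,"td":57,"z":20},"mva":{"nf":40,"upo":14,"v":0,"x":37},"odw":{"cn":30,"g":80,"v":36}},"hm":[{"ag":60,"hzv":88,"ye":56},36,{"hat":41,"ir":32,"td":22}],"lr":50}
After op 10 (remove /hm/2/ir): {"bq":{"d":{"gog":62,"i":80,"st":4,"td":57,"z":20},"mva":{"nf":40,"upo":14,"v":0,"x":37},"odw":{"cn":30,"g":80,"v":36}},"hm":[{"ag":60,"hzv":88,"ye":56},36,{"hat":41,"td":22}],"lr":50}
Value at /bq/mva/nf: 40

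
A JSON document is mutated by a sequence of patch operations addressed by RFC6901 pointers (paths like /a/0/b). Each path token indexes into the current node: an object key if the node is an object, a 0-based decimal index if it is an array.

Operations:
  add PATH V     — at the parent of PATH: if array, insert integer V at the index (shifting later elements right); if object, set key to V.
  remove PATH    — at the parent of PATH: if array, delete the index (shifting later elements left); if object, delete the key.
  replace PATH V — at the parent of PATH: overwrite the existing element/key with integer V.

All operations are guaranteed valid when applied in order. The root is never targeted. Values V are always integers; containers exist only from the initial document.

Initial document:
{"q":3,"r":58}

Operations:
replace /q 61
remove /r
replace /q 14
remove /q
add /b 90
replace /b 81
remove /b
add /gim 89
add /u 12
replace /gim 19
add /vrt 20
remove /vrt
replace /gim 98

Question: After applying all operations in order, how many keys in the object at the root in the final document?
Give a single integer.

After op 1 (replace /q 61): {"q":61,"r":58}
After op 2 (remove /r): {"q":61}
After op 3 (replace /q 14): {"q":14}
After op 4 (remove /q): {}
After op 5 (add /b 90): {"b":90}
After op 6 (replace /b 81): {"b":81}
After op 7 (remove /b): {}
After op 8 (add /gim 89): {"gim":89}
After op 9 (add /u 12): {"gim":89,"u":12}
After op 10 (replace /gim 19): {"gim":19,"u":12}
After op 11 (add /vrt 20): {"gim":19,"u":12,"vrt":20}
After op 12 (remove /vrt): {"gim":19,"u":12}
After op 13 (replace /gim 98): {"gim":98,"u":12}
Size at the root: 2

Answer: 2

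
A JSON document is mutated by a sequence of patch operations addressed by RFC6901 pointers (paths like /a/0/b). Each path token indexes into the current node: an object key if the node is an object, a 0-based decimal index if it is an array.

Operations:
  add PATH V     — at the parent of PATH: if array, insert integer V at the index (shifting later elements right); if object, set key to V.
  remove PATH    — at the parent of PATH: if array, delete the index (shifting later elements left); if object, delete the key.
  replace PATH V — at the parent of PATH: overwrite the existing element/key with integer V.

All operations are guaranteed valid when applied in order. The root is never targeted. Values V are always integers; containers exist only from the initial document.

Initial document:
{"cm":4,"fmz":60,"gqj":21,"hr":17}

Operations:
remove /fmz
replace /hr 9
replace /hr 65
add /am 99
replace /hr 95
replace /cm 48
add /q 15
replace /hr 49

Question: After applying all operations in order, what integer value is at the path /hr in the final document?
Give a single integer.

Answer: 49

Derivation:
After op 1 (remove /fmz): {"cm":4,"gqj":21,"hr":17}
After op 2 (replace /hr 9): {"cm":4,"gqj":21,"hr":9}
After op 3 (replace /hr 65): {"cm":4,"gqj":21,"hr":65}
After op 4 (add /am 99): {"am":99,"cm":4,"gqj":21,"hr":65}
After op 5 (replace /hr 95): {"am":99,"cm":4,"gqj":21,"hr":95}
After op 6 (replace /cm 48): {"am":99,"cm":48,"gqj":21,"hr":95}
After op 7 (add /q 15): {"am":99,"cm":48,"gqj":21,"hr":95,"q":15}
After op 8 (replace /hr 49): {"am":99,"cm":48,"gqj":21,"hr":49,"q":15}
Value at /hr: 49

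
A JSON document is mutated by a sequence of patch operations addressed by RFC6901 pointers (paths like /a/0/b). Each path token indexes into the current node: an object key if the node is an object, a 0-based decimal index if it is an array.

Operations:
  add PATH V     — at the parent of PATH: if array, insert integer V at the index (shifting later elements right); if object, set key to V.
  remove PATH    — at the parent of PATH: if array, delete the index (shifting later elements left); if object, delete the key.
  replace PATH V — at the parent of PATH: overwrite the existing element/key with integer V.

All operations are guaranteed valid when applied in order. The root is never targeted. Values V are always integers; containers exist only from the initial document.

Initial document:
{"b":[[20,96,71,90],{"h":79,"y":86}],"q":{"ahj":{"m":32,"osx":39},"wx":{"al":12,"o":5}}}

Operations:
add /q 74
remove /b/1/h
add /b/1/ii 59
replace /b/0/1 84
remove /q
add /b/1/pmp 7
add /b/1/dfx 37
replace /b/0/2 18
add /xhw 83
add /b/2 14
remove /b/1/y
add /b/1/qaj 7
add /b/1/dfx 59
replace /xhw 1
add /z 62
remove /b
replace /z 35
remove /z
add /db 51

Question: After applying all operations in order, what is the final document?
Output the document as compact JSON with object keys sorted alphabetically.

After op 1 (add /q 74): {"b":[[20,96,71,90],{"h":79,"y":86}],"q":74}
After op 2 (remove /b/1/h): {"b":[[20,96,71,90],{"y":86}],"q":74}
After op 3 (add /b/1/ii 59): {"b":[[20,96,71,90],{"ii":59,"y":86}],"q":74}
After op 4 (replace /b/0/1 84): {"b":[[20,84,71,90],{"ii":59,"y":86}],"q":74}
After op 5 (remove /q): {"b":[[20,84,71,90],{"ii":59,"y":86}]}
After op 6 (add /b/1/pmp 7): {"b":[[20,84,71,90],{"ii":59,"pmp":7,"y":86}]}
After op 7 (add /b/1/dfx 37): {"b":[[20,84,71,90],{"dfx":37,"ii":59,"pmp":7,"y":86}]}
After op 8 (replace /b/0/2 18): {"b":[[20,84,18,90],{"dfx":37,"ii":59,"pmp":7,"y":86}]}
After op 9 (add /xhw 83): {"b":[[20,84,18,90],{"dfx":37,"ii":59,"pmp":7,"y":86}],"xhw":83}
After op 10 (add /b/2 14): {"b":[[20,84,18,90],{"dfx":37,"ii":59,"pmp":7,"y":86},14],"xhw":83}
After op 11 (remove /b/1/y): {"b":[[20,84,18,90],{"dfx":37,"ii":59,"pmp":7},14],"xhw":83}
After op 12 (add /b/1/qaj 7): {"b":[[20,84,18,90],{"dfx":37,"ii":59,"pmp":7,"qaj":7},14],"xhw":83}
After op 13 (add /b/1/dfx 59): {"b":[[20,84,18,90],{"dfx":59,"ii":59,"pmp":7,"qaj":7},14],"xhw":83}
After op 14 (replace /xhw 1): {"b":[[20,84,18,90],{"dfx":59,"ii":59,"pmp":7,"qaj":7},14],"xhw":1}
After op 15 (add /z 62): {"b":[[20,84,18,90],{"dfx":59,"ii":59,"pmp":7,"qaj":7},14],"xhw":1,"z":62}
After op 16 (remove /b): {"xhw":1,"z":62}
After op 17 (replace /z 35): {"xhw":1,"z":35}
After op 18 (remove /z): {"xhw":1}
After op 19 (add /db 51): {"db":51,"xhw":1}

Answer: {"db":51,"xhw":1}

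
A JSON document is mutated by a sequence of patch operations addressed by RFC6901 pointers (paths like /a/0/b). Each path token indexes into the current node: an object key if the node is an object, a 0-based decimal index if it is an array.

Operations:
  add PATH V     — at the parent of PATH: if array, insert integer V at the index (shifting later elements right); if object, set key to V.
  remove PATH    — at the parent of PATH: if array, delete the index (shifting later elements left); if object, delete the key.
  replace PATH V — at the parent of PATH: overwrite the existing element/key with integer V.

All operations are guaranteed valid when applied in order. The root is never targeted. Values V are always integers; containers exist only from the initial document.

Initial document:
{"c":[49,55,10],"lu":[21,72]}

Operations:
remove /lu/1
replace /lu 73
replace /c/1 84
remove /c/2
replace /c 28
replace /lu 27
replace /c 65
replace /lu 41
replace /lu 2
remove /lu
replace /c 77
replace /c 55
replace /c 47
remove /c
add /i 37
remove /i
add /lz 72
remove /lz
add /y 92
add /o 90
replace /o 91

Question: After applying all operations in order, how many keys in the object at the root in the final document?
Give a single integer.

Answer: 2

Derivation:
After op 1 (remove /lu/1): {"c":[49,55,10],"lu":[21]}
After op 2 (replace /lu 73): {"c":[49,55,10],"lu":73}
After op 3 (replace /c/1 84): {"c":[49,84,10],"lu":73}
After op 4 (remove /c/2): {"c":[49,84],"lu":73}
After op 5 (replace /c 28): {"c":28,"lu":73}
After op 6 (replace /lu 27): {"c":28,"lu":27}
After op 7 (replace /c 65): {"c":65,"lu":27}
After op 8 (replace /lu 41): {"c":65,"lu":41}
After op 9 (replace /lu 2): {"c":65,"lu":2}
After op 10 (remove /lu): {"c":65}
After op 11 (replace /c 77): {"c":77}
After op 12 (replace /c 55): {"c":55}
After op 13 (replace /c 47): {"c":47}
After op 14 (remove /c): {}
After op 15 (add /i 37): {"i":37}
After op 16 (remove /i): {}
After op 17 (add /lz 72): {"lz":72}
After op 18 (remove /lz): {}
After op 19 (add /y 92): {"y":92}
After op 20 (add /o 90): {"o":90,"y":92}
After op 21 (replace /o 91): {"o":91,"y":92}
Size at the root: 2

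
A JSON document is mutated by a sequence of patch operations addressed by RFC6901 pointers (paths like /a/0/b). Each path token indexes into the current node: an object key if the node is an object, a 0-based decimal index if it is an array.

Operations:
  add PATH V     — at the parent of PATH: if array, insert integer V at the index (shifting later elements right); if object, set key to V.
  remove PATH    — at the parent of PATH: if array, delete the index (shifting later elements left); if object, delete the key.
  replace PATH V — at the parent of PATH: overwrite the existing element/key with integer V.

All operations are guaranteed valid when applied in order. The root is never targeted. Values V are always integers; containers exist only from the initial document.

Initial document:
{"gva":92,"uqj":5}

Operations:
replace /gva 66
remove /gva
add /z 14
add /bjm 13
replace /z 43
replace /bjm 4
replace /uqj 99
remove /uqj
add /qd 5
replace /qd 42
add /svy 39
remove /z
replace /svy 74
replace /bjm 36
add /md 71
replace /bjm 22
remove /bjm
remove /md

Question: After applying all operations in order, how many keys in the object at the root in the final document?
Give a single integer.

After op 1 (replace /gva 66): {"gva":66,"uqj":5}
After op 2 (remove /gva): {"uqj":5}
After op 3 (add /z 14): {"uqj":5,"z":14}
After op 4 (add /bjm 13): {"bjm":13,"uqj":5,"z":14}
After op 5 (replace /z 43): {"bjm":13,"uqj":5,"z":43}
After op 6 (replace /bjm 4): {"bjm":4,"uqj":5,"z":43}
After op 7 (replace /uqj 99): {"bjm":4,"uqj":99,"z":43}
After op 8 (remove /uqj): {"bjm":4,"z":43}
After op 9 (add /qd 5): {"bjm":4,"qd":5,"z":43}
After op 10 (replace /qd 42): {"bjm":4,"qd":42,"z":43}
After op 11 (add /svy 39): {"bjm":4,"qd":42,"svy":39,"z":43}
After op 12 (remove /z): {"bjm":4,"qd":42,"svy":39}
After op 13 (replace /svy 74): {"bjm":4,"qd":42,"svy":74}
After op 14 (replace /bjm 36): {"bjm":36,"qd":42,"svy":74}
After op 15 (add /md 71): {"bjm":36,"md":71,"qd":42,"svy":74}
After op 16 (replace /bjm 22): {"bjm":22,"md":71,"qd":42,"svy":74}
After op 17 (remove /bjm): {"md":71,"qd":42,"svy":74}
After op 18 (remove /md): {"qd":42,"svy":74}
Size at the root: 2

Answer: 2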